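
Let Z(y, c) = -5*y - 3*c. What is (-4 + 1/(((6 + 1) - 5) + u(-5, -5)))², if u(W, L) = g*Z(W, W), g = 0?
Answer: 49/4 ≈ 12.250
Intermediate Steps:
u(W, L) = 0 (u(W, L) = 0*(-5*W - 3*W) = 0*(-8*W) = 0)
(-4 + 1/(((6 + 1) - 5) + u(-5, -5)))² = (-4 + 1/(((6 + 1) - 5) + 0))² = (-4 + 1/((7 - 5) + 0))² = (-4 + 1/(2 + 0))² = (-4 + 1/2)² = (-4 + ½)² = (-7/2)² = 49/4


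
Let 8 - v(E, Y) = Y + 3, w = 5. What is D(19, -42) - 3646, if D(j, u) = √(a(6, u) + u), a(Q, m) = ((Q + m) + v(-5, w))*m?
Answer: -3646 + 7*√30 ≈ -3607.7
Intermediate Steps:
v(E, Y) = 5 - Y (v(E, Y) = 8 - (Y + 3) = 8 - (3 + Y) = 8 + (-3 - Y) = 5 - Y)
a(Q, m) = m*(Q + m) (a(Q, m) = ((Q + m) + (5 - 1*5))*m = ((Q + m) + (5 - 5))*m = ((Q + m) + 0)*m = (Q + m)*m = m*(Q + m))
D(j, u) = √(u + u*(6 + u)) (D(j, u) = √(u*(6 + u) + u) = √(u + u*(6 + u)))
D(19, -42) - 3646 = √(-42*(7 - 42)) - 3646 = √(-42*(-35)) - 3646 = √1470 - 3646 = 7*√30 - 3646 = -3646 + 7*√30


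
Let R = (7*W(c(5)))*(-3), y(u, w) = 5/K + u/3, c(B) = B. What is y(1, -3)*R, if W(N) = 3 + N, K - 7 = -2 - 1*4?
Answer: -896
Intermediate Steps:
K = 1 (K = 7 + (-2 - 1*4) = 7 + (-2 - 4) = 7 - 6 = 1)
y(u, w) = 5 + u/3 (y(u, w) = 5/1 + u/3 = 5*1 + u*(⅓) = 5 + u/3)
R = -168 (R = (7*(3 + 5))*(-3) = (7*8)*(-3) = 56*(-3) = -168)
y(1, -3)*R = (5 + (⅓)*1)*(-168) = (5 + ⅓)*(-168) = (16/3)*(-168) = -896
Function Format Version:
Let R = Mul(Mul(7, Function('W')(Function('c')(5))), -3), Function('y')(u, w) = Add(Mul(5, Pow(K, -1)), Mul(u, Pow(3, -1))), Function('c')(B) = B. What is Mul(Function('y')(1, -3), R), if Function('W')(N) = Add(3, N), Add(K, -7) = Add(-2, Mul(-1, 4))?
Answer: -896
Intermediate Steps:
K = 1 (K = Add(7, Add(-2, Mul(-1, 4))) = Add(7, Add(-2, -4)) = Add(7, -6) = 1)
Function('y')(u, w) = Add(5, Mul(Rational(1, 3), u)) (Function('y')(u, w) = Add(Mul(5, Pow(1, -1)), Mul(u, Pow(3, -1))) = Add(Mul(5, 1), Mul(u, Rational(1, 3))) = Add(5, Mul(Rational(1, 3), u)))
R = -168 (R = Mul(Mul(7, Add(3, 5)), -3) = Mul(Mul(7, 8), -3) = Mul(56, -3) = -168)
Mul(Function('y')(1, -3), R) = Mul(Add(5, Mul(Rational(1, 3), 1)), -168) = Mul(Add(5, Rational(1, 3)), -168) = Mul(Rational(16, 3), -168) = -896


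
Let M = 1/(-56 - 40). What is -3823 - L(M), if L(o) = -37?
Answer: -3786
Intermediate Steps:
M = -1/96 (M = 1/(-96) = -1/96 ≈ -0.010417)
-3823 - L(M) = -3823 - 1*(-37) = -3823 + 37 = -3786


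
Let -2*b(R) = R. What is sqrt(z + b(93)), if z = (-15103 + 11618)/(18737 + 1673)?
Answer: I*sqrt(194415455)/2041 ≈ 6.8316*I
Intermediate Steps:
b(R) = -R/2
z = -697/4082 (z = -3485/20410 = -3485*1/20410 = -697/4082 ≈ -0.17075)
sqrt(z + b(93)) = sqrt(-697/4082 - 1/2*93) = sqrt(-697/4082 - 93/2) = sqrt(-95255/2041) = I*sqrt(194415455)/2041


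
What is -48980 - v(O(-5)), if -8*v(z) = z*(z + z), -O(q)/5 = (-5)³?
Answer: 194705/4 ≈ 48676.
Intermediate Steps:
O(q) = 625 (O(q) = -5*(-5)³ = -5*(-125) = 625)
v(z) = -z²/4 (v(z) = -z*(z + z)/8 = -z*2*z/8 = -z²/4)
-48980 - v(O(-5)) = -48980 - (-1)*625²/4 = -48980 - (-1)*390625/4 = -48980 - 1*(-390625/4) = -48980 + 390625/4 = 194705/4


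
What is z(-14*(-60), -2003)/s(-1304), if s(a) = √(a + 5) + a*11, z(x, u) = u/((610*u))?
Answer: -7172/62754248675 - I*√1299/125508497350 ≈ -1.1429e-7 - 2.8716e-10*I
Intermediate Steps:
z(x, u) = 1/610 (z(x, u) = u*(1/(610*u)) = 1/610)
s(a) = √(5 + a) + 11*a
z(-14*(-60), -2003)/s(-1304) = 1/(610*(√(5 - 1304) + 11*(-1304))) = 1/(610*(√(-1299) - 14344)) = 1/(610*(I*√1299 - 14344)) = 1/(610*(-14344 + I*√1299))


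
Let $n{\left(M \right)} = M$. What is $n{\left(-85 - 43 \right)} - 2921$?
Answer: $-3049$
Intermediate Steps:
$n{\left(-85 - 43 \right)} - 2921 = \left(-85 - 43\right) - 2921 = -128 - 2921 = -3049$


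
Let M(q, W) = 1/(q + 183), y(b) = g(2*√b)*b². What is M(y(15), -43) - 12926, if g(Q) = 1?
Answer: -5273807/408 ≈ -12926.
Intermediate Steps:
y(b) = b² (y(b) = 1*b² = b²)
M(q, W) = 1/(183 + q)
M(y(15), -43) - 12926 = 1/(183 + 15²) - 12926 = 1/(183 + 225) - 12926 = 1/408 - 12926 = -5273807/408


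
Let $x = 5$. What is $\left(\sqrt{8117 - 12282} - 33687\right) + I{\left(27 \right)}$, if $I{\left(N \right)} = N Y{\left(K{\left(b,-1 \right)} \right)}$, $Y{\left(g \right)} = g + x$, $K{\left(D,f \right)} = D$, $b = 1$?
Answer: $-33525 + 7 i \sqrt{85} \approx -33525.0 + 64.537 i$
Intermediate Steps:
$Y{\left(g \right)} = 5 + g$ ($Y{\left(g \right)} = g + 5 = 5 + g$)
$I{\left(N \right)} = 6 N$ ($I{\left(N \right)} = N \left(5 + 1\right) = N 6 = 6 N$)
$\left(\sqrt{8117 - 12282} - 33687\right) + I{\left(27 \right)} = \left(\sqrt{8117 - 12282} - 33687\right) + 6 \cdot 27 = \left(\sqrt{-4165} - 33687\right) + 162 = \left(7 i \sqrt{85} - 33687\right) + 162 = \left(-33687 + 7 i \sqrt{85}\right) + 162 = -33525 + 7 i \sqrt{85}$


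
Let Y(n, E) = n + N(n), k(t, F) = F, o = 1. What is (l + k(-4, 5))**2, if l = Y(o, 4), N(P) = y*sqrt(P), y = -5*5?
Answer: 361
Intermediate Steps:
y = -25
N(P) = -25*sqrt(P)
Y(n, E) = n - 25*sqrt(n)
l = -24 (l = 1 - 25*sqrt(1) = 1 - 25*1 = 1 - 25 = -24)
(l + k(-4, 5))**2 = (-24 + 5)**2 = (-19)**2 = 361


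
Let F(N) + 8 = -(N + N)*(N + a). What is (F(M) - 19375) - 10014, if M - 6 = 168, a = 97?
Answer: -123705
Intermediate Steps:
M = 174 (M = 6 + 168 = 174)
F(N) = -8 - 2*N*(97 + N) (F(N) = -8 - (N + N)*(N + 97) = -8 - 2*N*(97 + N))
(F(M) - 19375) - 10014 = ((-8 - 194*174 - 2*174**2) - 19375) - 10014 = ((-8 - 33756 - 2*30276) - 19375) - 10014 = ((-8 - 33756 - 60552) - 19375) - 10014 = (-94316 - 19375) - 10014 = -113691 - 10014 = -123705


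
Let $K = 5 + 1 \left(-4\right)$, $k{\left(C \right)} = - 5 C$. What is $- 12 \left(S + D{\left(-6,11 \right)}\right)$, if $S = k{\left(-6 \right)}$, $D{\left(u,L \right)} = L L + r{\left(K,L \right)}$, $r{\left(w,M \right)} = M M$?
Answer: $-3264$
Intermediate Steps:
$K = 1$ ($K = 5 - 4 = 1$)
$r{\left(w,M \right)} = M^{2}$
$D{\left(u,L \right)} = 2 L^{2}$ ($D{\left(u,L \right)} = L L + L^{2} = L^{2} + L^{2} = 2 L^{2}$)
$S = 30$ ($S = \left(-5\right) \left(-6\right) = 30$)
$- 12 \left(S + D{\left(-6,11 \right)}\right) = - 12 \left(30 + 2 \cdot 11^{2}\right) = - 12 \left(30 + 2 \cdot 121\right) = - 12 \left(30 + 242\right) = \left(-12\right) 272 = -3264$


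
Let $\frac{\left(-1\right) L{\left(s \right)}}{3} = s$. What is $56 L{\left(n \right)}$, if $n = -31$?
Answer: $5208$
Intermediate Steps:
$L{\left(s \right)} = - 3 s$
$56 L{\left(n \right)} = 56 \left(\left(-3\right) \left(-31\right)\right) = 56 \cdot 93 = 5208$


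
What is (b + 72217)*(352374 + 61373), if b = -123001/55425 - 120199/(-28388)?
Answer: 47013968976120674789/1573404900 ≈ 2.9880e+10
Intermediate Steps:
b = 3170277187/1573404900 (b = -123001*1/55425 - 120199*(-1/28388) = -123001/55425 + 120199/28388 = 3170277187/1573404900 ≈ 2.0149)
(b + 72217)*(352374 + 61373) = (3170277187/1573404900 + 72217)*(352374 + 61373) = (113629751940487/1573404900)*413747 = 47013968976120674789/1573404900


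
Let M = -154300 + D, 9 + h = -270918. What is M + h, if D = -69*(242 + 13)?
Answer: -442822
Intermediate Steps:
h = -270927 (h = -9 - 270918 = -270927)
D = -17595 (D = -69*255 = -17595)
M = -171895 (M = -154300 - 17595 = -171895)
M + h = -171895 - 270927 = -442822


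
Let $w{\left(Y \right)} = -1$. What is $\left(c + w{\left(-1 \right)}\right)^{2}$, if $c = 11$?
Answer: $100$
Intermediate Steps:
$\left(c + w{\left(-1 \right)}\right)^{2} = \left(11 - 1\right)^{2} = 10^{2} = 100$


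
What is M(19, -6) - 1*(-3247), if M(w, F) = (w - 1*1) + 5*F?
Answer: 3235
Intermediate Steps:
M(w, F) = -1 + w + 5*F (M(w, F) = (w - 1) + 5*F = (-1 + w) + 5*F = -1 + w + 5*F)
M(19, -6) - 1*(-3247) = (-1 + 19 + 5*(-6)) - 1*(-3247) = (-1 + 19 - 30) + 3247 = -12 + 3247 = 3235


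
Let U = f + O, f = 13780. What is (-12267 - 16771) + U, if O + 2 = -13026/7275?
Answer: -37009842/2425 ≈ -15262.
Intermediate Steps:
O = -9192/2425 (O = -2 - 13026/7275 = -2 - 13026*1/7275 = -2 - 4342/2425 = -9192/2425 ≈ -3.7905)
U = 33407308/2425 (U = 13780 - 9192/2425 = 33407308/2425 ≈ 13776.)
(-12267 - 16771) + U = (-12267 - 16771) + 33407308/2425 = -29038 + 33407308/2425 = -37009842/2425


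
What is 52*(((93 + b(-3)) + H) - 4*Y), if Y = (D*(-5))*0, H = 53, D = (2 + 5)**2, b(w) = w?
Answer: 7436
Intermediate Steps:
D = 49 (D = 7**2 = 49)
Y = 0 (Y = (49*(-5))*0 = -245*0 = 0)
52*(((93 + b(-3)) + H) - 4*Y) = 52*(((93 - 3) + 53) - 4*0) = 52*((90 + 53) + 0) = 52*(143 + 0) = 52*143 = 7436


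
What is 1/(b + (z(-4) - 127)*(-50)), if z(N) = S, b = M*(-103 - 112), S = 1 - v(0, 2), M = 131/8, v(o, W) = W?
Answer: 8/23035 ≈ 0.00034730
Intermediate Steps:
M = 131/8 (M = 131*(⅛) = 131/8 ≈ 16.375)
S = -1 (S = 1 - 1*2 = 1 - 2 = -1)
b = -28165/8 (b = 131*(-103 - 112)/8 = (131/8)*(-215) = -28165/8 ≈ -3520.6)
z(N) = -1
1/(b + (z(-4) - 127)*(-50)) = 1/(-28165/8 + (-1 - 127)*(-50)) = 1/(-28165/8 - 128*(-50)) = 1/(-28165/8 + 6400) = 1/(23035/8) = 8/23035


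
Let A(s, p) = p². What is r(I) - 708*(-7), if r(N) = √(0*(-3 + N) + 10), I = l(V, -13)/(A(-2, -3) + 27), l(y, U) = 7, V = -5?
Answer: 4956 + √10 ≈ 4959.2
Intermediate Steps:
I = 7/36 (I = 7/((-3)² + 27) = 7/(9 + 27) = 7/36 ≈ 0.19444)
r(N) = √10 (r(N) = √(0 + 10) = √10)
r(I) - 708*(-7) = √10 - 708*(-7) = √10 - 1*(-4956) = √10 + 4956 = 4956 + √10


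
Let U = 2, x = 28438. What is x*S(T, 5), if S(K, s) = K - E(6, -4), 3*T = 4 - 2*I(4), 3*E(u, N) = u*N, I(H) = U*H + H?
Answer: 113752/3 ≈ 37917.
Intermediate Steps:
I(H) = 3*H (I(H) = 2*H + H = 3*H)
E(u, N) = N*u/3 (E(u, N) = (u*N)/3 = (N*u)/3 = N*u/3)
T = -20/3 (T = (4 - 6*4)/3 = (4 - 2*12)/3 = (4 - 24)/3 = (1/3)*(-20) = -20/3 ≈ -6.6667)
S(K, s) = 8 + K (S(K, s) = K - (-4)*6/3 = K - 1*(-8) = K + 8 = 8 + K)
x*S(T, 5) = 28438*(8 - 20/3) = 28438*(4/3) = 113752/3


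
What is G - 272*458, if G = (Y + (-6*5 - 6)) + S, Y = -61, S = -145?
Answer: -124818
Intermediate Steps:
G = -242 (G = (-61 + (-6*5 - 6)) - 145 = (-61 + (-30 - 6)) - 145 = (-61 - 36) - 145 = -97 - 145 = -242)
G - 272*458 = -242 - 272*458 = -242 - 124576 = -124818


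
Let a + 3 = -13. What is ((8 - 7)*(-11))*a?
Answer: 176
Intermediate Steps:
a = -16 (a = -3 - 13 = -16)
((8 - 7)*(-11))*a = ((8 - 7)*(-11))*(-16) = (1*(-11))*(-16) = -11*(-16) = 176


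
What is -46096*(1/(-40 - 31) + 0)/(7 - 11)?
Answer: -11524/71 ≈ -162.31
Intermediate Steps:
-46096*(1/(-40 - 31) + 0)/(7 - 11) = -46096*(1/(-71) + 0)/(-4) = -46096*(-1/71 + 0)*(-1)/4 = -(-46096)*(-1)/(71*4) = -46096*1/284 = -11524/71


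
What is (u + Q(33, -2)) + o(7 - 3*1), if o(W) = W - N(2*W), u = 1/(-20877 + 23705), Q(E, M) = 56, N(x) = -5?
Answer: 183821/2828 ≈ 65.000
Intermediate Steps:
u = 1/2828 ≈ 0.00035361
o(W) = 5 + W (o(W) = W - 1*(-5) = W + 5 = 5 + W)
(u + Q(33, -2)) + o(7 - 3*1) = (1/2828 + 56) + (5 + (7 - 3*1)) = 158369/2828 + (5 + (7 - 3)) = 158369/2828 + (5 + 4) = 158369/2828 + 9 = 183821/2828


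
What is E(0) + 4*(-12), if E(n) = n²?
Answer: -48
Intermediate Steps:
E(0) + 4*(-12) = 0² + 4*(-12) = 0 - 48 = -48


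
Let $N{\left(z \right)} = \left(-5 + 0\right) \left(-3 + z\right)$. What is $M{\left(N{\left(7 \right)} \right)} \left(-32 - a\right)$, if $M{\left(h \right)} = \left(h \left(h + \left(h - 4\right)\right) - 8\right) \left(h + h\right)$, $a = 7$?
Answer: $1360320$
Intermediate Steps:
$N{\left(z \right)} = 15 - 5 z$ ($N{\left(z \right)} = - 5 \left(-3 + z\right) = 15 - 5 z$)
$M{\left(h \right)} = 2 h \left(-8 + h \left(-4 + 2 h\right)\right)$ ($M{\left(h \right)} = \left(h \left(h + \left(-4 + h\right)\right) - 8\right) 2 h = \left(h \left(-4 + 2 h\right) - 8\right) 2 h = \left(-8 + h \left(-4 + 2 h\right)\right) 2 h = 2 h \left(-8 + h \left(-4 + 2 h\right)\right)$)
$M{\left(N{\left(7 \right)} \right)} \left(-32 - a\right) = 4 \left(15 - 35\right) \left(-4 + \left(15 - 35\right)^{2} - 2 \left(15 - 35\right)\right) \left(-32 - 7\right) = 4 \left(-20\right) \left(-4 + \left(-20\right)^{2} - -40\right) \left(-39\right) = 4 \left(-20\right) \left(-4 + 400 + 40\right) \left(-39\right) = 4 \left(-20\right) 436 \left(-39\right) = \left(-34880\right) \left(-39\right) = 1360320$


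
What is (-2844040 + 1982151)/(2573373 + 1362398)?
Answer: -123127/562253 ≈ -0.21899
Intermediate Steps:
(-2844040 + 1982151)/(2573373 + 1362398) = -861889/3935771 = -861889*1/3935771 = -123127/562253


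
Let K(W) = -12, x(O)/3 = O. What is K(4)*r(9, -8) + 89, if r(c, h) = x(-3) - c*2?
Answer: 413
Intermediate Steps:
x(O) = 3*O
r(c, h) = -9 - 2*c (r(c, h) = 3*(-3) - c*2 = -9 - 2*c)
K(4)*r(9, -8) + 89 = -12*(-9 - 2*9) + 89 = -12*(-9 - 18) + 89 = -12*(-27) + 89 = 324 + 89 = 413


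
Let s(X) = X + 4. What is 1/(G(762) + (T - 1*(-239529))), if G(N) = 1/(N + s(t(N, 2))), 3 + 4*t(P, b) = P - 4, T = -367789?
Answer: -3819/489824936 ≈ -7.7967e-6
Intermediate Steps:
t(P, b) = -7/4 + P/4 (t(P, b) = -¾ + (P - 4)/4 = -¾ + (-4 + P)/4 = -¾ + (-1 + P/4) = -7/4 + P/4)
s(X) = 4 + X
G(N) = 1/(9/4 + 5*N/4) (G(N) = 1/(N + (4 + (-7/4 + N/4))) = 1/(N + (9/4 + N/4)) = 1/(9/4 + 5*N/4))
1/(G(762) + (T - 1*(-239529))) = 1/(4/(9 + 5*762) + (-367789 - 1*(-239529))) = 1/(4/(9 + 3810) + (-367789 + 239529)) = 1/(4/3819 - 128260) = 1/(-489824936/3819) = -3819/489824936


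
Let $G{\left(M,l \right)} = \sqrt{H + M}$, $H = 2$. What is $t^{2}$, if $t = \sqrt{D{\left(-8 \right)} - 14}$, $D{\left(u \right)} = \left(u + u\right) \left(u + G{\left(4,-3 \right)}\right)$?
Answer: $114 - 16 \sqrt{6} \approx 74.808$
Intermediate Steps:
$G{\left(M,l \right)} = \sqrt{2 + M}$
$D{\left(u \right)} = 2 u \left(u + \sqrt{6}\right)$ ($D{\left(u \right)} = \left(u + u\right) \left(u + \sqrt{2 + 4}\right) = 2 u \left(u + \sqrt{6}\right)$)
$t = \sqrt{114 - 16 \sqrt{6}}$ ($t = \sqrt{2 \left(-8\right) \left(-8 + \sqrt{6}\right) - 14} = \sqrt{\left(128 - 16 \sqrt{6}\right) - 14} = \sqrt{114 - 16 \sqrt{6}} \approx 8.6492$)
$t^{2} = \left(\sqrt{114 - 16 \sqrt{6}}\right)^{2} = 114 - 16 \sqrt{6}$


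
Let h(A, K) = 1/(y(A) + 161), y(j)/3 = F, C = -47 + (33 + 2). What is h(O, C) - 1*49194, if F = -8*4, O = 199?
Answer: -3197609/65 ≈ -49194.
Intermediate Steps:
C = -12 (C = -47 + 35 = -12)
F = -32 (F = -2*16 = -32)
y(j) = -96 (y(j) = 3*(-32) = -96)
h(A, K) = 1/65 (h(A, K) = 1/(-96 + 161) = 1/65)
h(O, C) - 1*49194 = 1/65 - 1*49194 = 1/65 - 49194 = -3197609/65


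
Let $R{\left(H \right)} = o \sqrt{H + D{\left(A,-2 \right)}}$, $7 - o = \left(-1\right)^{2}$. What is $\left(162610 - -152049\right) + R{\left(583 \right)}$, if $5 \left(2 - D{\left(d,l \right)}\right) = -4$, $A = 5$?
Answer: $314659 + \frac{6 \sqrt{14645}}{5} \approx 3.148 \cdot 10^{5}$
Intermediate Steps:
$D{\left(d,l \right)} = \frac{14}{5}$ ($D{\left(d,l \right)} = 2 - - \frac{4}{5} = 2 + \frac{4}{5} = \frac{14}{5}$)
$o = 6$ ($o = 7 - \left(-1\right)^{2} = 7 - 1 = 6$)
$R{\left(H \right)} = 6 \sqrt{\frac{14}{5} + H}$ ($R{\left(H \right)} = 6 \sqrt{H + \frac{14}{5}} = 6 \sqrt{\frac{14}{5} + H}$)
$\left(162610 - -152049\right) + R{\left(583 \right)} = \left(162610 - -152049\right) + \frac{6 \sqrt{70 + 25 \cdot 583}}{5} = \left(162610 + 152049\right) + \frac{6 \sqrt{70 + 14575}}{5} = 314659 + \frac{6 \sqrt{14645}}{5}$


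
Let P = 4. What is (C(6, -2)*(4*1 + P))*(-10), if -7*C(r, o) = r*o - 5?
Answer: -1360/7 ≈ -194.29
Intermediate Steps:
C(r, o) = 5/7 - o*r/7 (C(r, o) = -(r*o - 5)/7 = -(o*r - 5)/7 = -(-5 + o*r)/7 = 5/7 - o*r/7)
(C(6, -2)*(4*1 + P))*(-10) = ((5/7 - ⅐*(-2)*6)*(4*1 + 4))*(-10) = ((5/7 + 12/7)*(4 + 4))*(-10) = ((17/7)*8)*(-10) = (136/7)*(-10) = -1360/7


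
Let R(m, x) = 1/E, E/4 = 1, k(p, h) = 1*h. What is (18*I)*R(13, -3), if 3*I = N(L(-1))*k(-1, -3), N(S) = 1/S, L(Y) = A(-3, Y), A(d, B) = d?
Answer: 3/2 ≈ 1.5000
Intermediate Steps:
k(p, h) = h
E = 4 (E = 4*1 = 4)
L(Y) = -3
R(m, x) = 1/4
I = 1/3 (I = (-3/(-3))/3 = (-1/3*(-3))/3 = (1/3)*1 = 1/3 ≈ 0.33333)
(18*I)*R(13, -3) = (18*(1/3))*(1/4) = 6*(1/4) = 3/2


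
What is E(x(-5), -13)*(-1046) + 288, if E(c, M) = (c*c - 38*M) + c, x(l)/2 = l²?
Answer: -3183736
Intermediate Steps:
x(l) = 2*l²
E(c, M) = c + c² - 38*M (E(c, M) = (c² - 38*M) + c = c + c² - 38*M)
E(x(-5), -13)*(-1046) + 288 = (2*(-5)² + (2*(-5)²)² - 38*(-13))*(-1046) + 288 = (2*25 + (2*25)² + 494)*(-1046) + 288 = (50 + 50² + 494)*(-1046) + 288 = (50 + 2500 + 494)*(-1046) + 288 = 3044*(-1046) + 288 = -3184024 + 288 = -3183736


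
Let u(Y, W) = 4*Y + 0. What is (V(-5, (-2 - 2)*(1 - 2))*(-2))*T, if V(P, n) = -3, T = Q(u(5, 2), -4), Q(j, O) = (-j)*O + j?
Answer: 600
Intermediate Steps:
u(Y, W) = 4*Y
Q(j, O) = j - O*j (Q(j, O) = -O*j + j = j - O*j)
T = 100 (T = (4*5)*(1 - 1*(-4)) = 20*(1 + 4) = 20*5 = 100)
(V(-5, (-2 - 2)*(1 - 2))*(-2))*T = -3*(-2)*100 = 6*100 = 600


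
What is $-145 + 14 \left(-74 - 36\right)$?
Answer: $-1685$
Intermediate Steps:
$-145 + 14 \left(-74 - 36\right) = -145 + 14 \left(-110\right) = -145 - 1540 = -1685$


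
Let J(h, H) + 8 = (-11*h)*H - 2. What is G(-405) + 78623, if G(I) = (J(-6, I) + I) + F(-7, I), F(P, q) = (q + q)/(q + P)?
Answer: 10604873/206 ≈ 51480.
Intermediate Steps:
F(P, q) = 2*q/(P + q) (F(P, q) = (2*q)/(P + q) = 2*q/(P + q))
J(h, H) = -10 - 11*H*h (J(h, H) = -8 + ((-11*h)*H - 2) = -8 + (-11*H*h - 2) = -8 + (-2 - 11*H*h) = -10 - 11*H*h)
G(I) = -10 + 67*I + 2*I/(-7 + I) (G(I) = ((-10 - 11*I*(-6)) + I) + 2*I/(-7 + I) = ((-10 + 66*I) + I) + 2*I/(-7 + I) = (-10 + 67*I) + 2*I/(-7 + I) = -10 + 67*I + 2*I/(-7 + I))
G(-405) + 78623 = (70 - 477*(-405) + 67*(-405)²)/(-7 - 405) + 78623 = (70 + 193185 + 67*164025)/(-412) + 78623 = -(70 + 193185 + 10989675)/412 + 78623 = -1/412*11182930 + 78623 = -5591465/206 + 78623 = 10604873/206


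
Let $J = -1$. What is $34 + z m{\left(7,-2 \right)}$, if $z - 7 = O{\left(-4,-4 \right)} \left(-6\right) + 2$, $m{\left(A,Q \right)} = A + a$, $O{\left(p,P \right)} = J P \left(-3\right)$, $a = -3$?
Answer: $358$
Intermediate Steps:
$O{\left(p,P \right)} = 3 P$ ($O{\left(p,P \right)} = - P \left(-3\right) = 3 P$)
$m{\left(A,Q \right)} = -3 + A$ ($m{\left(A,Q \right)} = A - 3 = -3 + A$)
$z = 81$ ($z = 7 + \left(3 \left(-4\right) \left(-6\right) + 2\right) = 7 + \left(\left(-12\right) \left(-6\right) + 2\right) = 7 + \left(72 + 2\right) = 7 + 74 = 81$)
$34 + z m{\left(7,-2 \right)} = 34 + 81 \left(-3 + 7\right) = 34 + 81 \cdot 4 = 34 + 324 = 358$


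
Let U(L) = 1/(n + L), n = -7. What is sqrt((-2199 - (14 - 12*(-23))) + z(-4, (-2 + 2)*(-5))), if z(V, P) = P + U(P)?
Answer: 132*I*sqrt(7)/7 ≈ 49.891*I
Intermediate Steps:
U(L) = 1/(-7 + L)
z(V, P) = P + 1/(-7 + P)
sqrt((-2199 - (14 - 12*(-23))) + z(-4, (-2 + 2)*(-5))) = sqrt((-2199 - (14 - 12*(-23))) + (1 + ((-2 + 2)*(-5))*(-7 + (-2 + 2)*(-5)))/(-7 + (-2 + 2)*(-5))) = sqrt((-2199 - (14 + 276)) + (1 + (0*(-5))*(-7 + 0*(-5)))/(-7 + 0*(-5))) = sqrt((-2199 - 1*290) + (1 + 0*(-7 + 0))/(-7 + 0)) = sqrt((-2199 - 290) + (1 + 0*(-7))/(-7)) = sqrt(-2489 - (1 + 0)/7) = sqrt(-2489 - 1/7*1) = sqrt(-2489 - 1/7) = sqrt(-17424/7) = 132*I*sqrt(7)/7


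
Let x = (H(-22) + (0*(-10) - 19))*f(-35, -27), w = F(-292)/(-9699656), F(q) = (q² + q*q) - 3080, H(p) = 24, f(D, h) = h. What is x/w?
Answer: 54560565/6977 ≈ 7820.1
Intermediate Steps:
F(q) = -3080 + 2*q² (F(q) = (q² + q²) - 3080 = 2*q² - 3080 = -3080 + 2*q²)
w = -20931/1212457 (w = (-3080 + 2*(-292)²)/(-9699656) = (-3080 + 2*85264)*(-1/9699656) = (-3080 + 170528)*(-1/9699656) = 167448*(-1/9699656) = -20931/1212457 ≈ -0.017263)
x = -135 (x = (24 + (0*(-10) - 19))*(-27) = (24 + (0 - 19))*(-27) = (24 - 19)*(-27) = 5*(-27) = -135)
x/w = -135/(-20931/1212457) = -135*(-1212457/20931) = 54560565/6977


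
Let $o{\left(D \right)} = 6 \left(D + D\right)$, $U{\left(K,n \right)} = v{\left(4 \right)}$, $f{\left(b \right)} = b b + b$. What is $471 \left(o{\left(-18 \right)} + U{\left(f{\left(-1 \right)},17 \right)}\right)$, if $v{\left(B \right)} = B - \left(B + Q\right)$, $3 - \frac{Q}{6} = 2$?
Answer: $-104562$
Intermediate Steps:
$Q = 6$ ($Q = 18 - 12 = 6$)
$f{\left(b \right)} = b + b^{2}$ ($f{\left(b \right)} = b^{2} + b = b + b^{2}$)
$v{\left(B \right)} = -6$ ($v{\left(B \right)} = B - \left(B + 6\right) = B - \left(6 + B\right) = -6$)
$U{\left(K,n \right)} = -6$
$o{\left(D \right)} = 12 D$ ($o{\left(D \right)} = 6 \cdot 2 D = 12 D$)
$471 \left(o{\left(-18 \right)} + U{\left(f{\left(-1 \right)},17 \right)}\right) = 471 \left(12 \left(-18\right) - 6\right) = 471 \left(-216 - 6\right) = 471 \left(-222\right) = -104562$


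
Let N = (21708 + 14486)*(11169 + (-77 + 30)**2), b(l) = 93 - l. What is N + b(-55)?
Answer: 484203480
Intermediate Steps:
N = 484203332 (N = 36194*(11169 + (-47)**2) = 36194*(11169 + 2209) = 36194*13378 = 484203332)
N + b(-55) = 484203332 + (93 - 1*(-55)) = 484203332 + (93 + 55) = 484203332 + 148 = 484203480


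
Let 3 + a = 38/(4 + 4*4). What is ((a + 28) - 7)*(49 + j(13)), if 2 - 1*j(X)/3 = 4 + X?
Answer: 398/5 ≈ 79.600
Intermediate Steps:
a = -11/10 (a = -3 + 38/(4 + 4*4) = -3 + 38/(4 + 16) = -3 + 38/20 = -3 + 38*(1/20) = -3 + 19/10 = -11/10 ≈ -1.1000)
j(X) = -6 - 3*X (j(X) = 6 - 3*(4 + X) = 6 + (-12 - 3*X) = -6 - 3*X)
((a + 28) - 7)*(49 + j(13)) = ((-11/10 + 28) - 7)*(49 + (-6 - 3*13)) = (269/10 - 7)*(49 + (-6 - 39)) = 199*(49 - 45)/10 = (199/10)*4 = 398/5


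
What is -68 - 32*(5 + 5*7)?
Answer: -1348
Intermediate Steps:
-68 - 32*(5 + 5*7) = -68 - 32*(5 + 35) = -68 - 32*40 = -68 - 1280 = -1348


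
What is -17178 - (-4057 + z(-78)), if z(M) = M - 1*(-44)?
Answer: -13087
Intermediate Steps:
z(M) = 44 + M (z(M) = M + 44 = 44 + M)
-17178 - (-4057 + z(-78)) = -17178 - (-4057 + (44 - 78)) = -17178 - (-4057 - 34) = -17178 - 1*(-4091) = -17178 + 4091 = -13087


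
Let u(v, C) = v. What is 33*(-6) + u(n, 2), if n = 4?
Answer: -194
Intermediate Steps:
33*(-6) + u(n, 2) = 33*(-6) + 4 = -198 + 4 = -194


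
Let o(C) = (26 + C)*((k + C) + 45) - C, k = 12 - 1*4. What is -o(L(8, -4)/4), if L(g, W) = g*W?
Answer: -818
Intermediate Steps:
L(g, W) = W*g
k = 8 (k = 12 - 4 = 8)
o(C) = -C + (26 + C)*(53 + C) (o(C) = (26 + C)*((8 + C) + 45) - C = (26 + C)*(53 + C) - C = -C + (26 + C)*(53 + C))
-o(L(8, -4)/4) = -(1378 + (-4*8/4)² + 78*(-4*8/4)) = -(1378 + (-32*¼)² + 78*(-32*¼)) = -(1378 + (-8)² + 78*(-8)) = -(1378 + 64 - 624) = -1*818 = -818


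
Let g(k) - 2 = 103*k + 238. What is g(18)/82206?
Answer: 349/13701 ≈ 0.025473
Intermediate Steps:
g(k) = 240 + 103*k (g(k) = 2 + (103*k + 238) = 2 + (238 + 103*k) = 240 + 103*k)
g(18)/82206 = (240 + 103*18)/82206 = (240 + 1854)*(1/82206) = 2094*(1/82206) = 349/13701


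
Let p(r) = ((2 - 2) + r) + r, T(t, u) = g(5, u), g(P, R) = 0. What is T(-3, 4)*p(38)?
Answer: 0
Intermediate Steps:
T(t, u) = 0
p(r) = 2*r (p(r) = (0 + r) + r = r + r = 2*r)
T(-3, 4)*p(38) = 0*(2*38) = 0*76 = 0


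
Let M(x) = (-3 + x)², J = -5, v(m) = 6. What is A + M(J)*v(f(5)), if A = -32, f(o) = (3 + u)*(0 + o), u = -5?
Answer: 352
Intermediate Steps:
f(o) = -2*o (f(o) = (3 - 5)*(0 + o) = -2*o)
A + M(J)*v(f(5)) = -32 + (-3 - 5)²*6 = -32 + (-8)²*6 = -32 + 64*6 = -32 + 384 = 352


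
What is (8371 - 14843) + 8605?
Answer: 2133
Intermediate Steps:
(8371 - 14843) + 8605 = -6472 + 8605 = 2133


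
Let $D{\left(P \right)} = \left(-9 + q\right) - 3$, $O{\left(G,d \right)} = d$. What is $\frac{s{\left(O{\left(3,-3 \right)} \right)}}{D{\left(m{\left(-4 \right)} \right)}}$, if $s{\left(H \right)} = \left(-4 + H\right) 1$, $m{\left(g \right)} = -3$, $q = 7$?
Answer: $\frac{7}{5} \approx 1.4$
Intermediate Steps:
$s{\left(H \right)} = -4 + H$
$D{\left(P \right)} = -5$ ($D{\left(P \right)} = \left(-9 + 7\right) - 3 = -2 - 3 = -5$)
$\frac{s{\left(O{\left(3,-3 \right)} \right)}}{D{\left(m{\left(-4 \right)} \right)}} = \frac{-4 - 3}{-5} = \left(-7\right) \left(- \frac{1}{5}\right) = \frac{7}{5}$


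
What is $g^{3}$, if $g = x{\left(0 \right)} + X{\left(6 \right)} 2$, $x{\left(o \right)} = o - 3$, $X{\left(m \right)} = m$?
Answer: $729$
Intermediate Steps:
$x{\left(o \right)} = -3 + o$
$g = 9$ ($g = \left(-3 + 0\right) + 6 \cdot 2 = -3 + 12 = 9$)
$g^{3} = 9^{3} = 729$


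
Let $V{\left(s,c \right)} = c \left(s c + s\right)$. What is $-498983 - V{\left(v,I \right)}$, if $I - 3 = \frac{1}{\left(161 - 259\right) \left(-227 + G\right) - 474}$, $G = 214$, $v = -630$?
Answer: $- \frac{31450719137}{64000} \approx -4.9142 \cdot 10^{5}$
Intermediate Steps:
$I = \frac{2401}{800}$ ($I = 3 + \frac{1}{\left(161 - 259\right) \left(-227 + 214\right) - 474} = 3 + \frac{1}{\left(-98\right) \left(-13\right) - 474} = 3 + \frac{1}{1274 - 474} = 3 + \frac{1}{800} = \frac{2401}{800} \approx 3.0013$)
$V{\left(s,c \right)} = c \left(s + c s\right)$ ($V{\left(s,c \right)} = c \left(c s + s\right) = c \left(s + c s\right)$)
$-498983 - V{\left(v,I \right)} = -498983 - \frac{2401}{800} \left(-630\right) \left(1 + \frac{2401}{800}\right) = -498983 - \frac{2401}{800} \left(-630\right) \frac{3201}{800} = -498983 - - \frac{484192863}{64000} = -498983 + \frac{484192863}{64000} = - \frac{31450719137}{64000}$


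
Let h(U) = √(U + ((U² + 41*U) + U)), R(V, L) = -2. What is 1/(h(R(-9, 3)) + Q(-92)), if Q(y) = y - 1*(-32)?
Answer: -30/1841 - I*√82/3682 ≈ -0.016295 - 0.0024594*I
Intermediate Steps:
Q(y) = 32 + y (Q(y) = y + 32 = 32 + y)
h(U) = √(U² + 43*U) (h(U) = √(U + (U² + 42*U)) = √(U² + 43*U))
1/(h(R(-9, 3)) + Q(-92)) = 1/(√(-2*(43 - 2)) + (32 - 92)) = 1/(√(-2*41) - 60) = 1/(√(-82) - 60) = 1/(I*√82 - 60) = 1/(-60 + I*√82)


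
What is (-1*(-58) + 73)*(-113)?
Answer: -14803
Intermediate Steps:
(-1*(-58) + 73)*(-113) = (58 + 73)*(-113) = 131*(-113) = -14803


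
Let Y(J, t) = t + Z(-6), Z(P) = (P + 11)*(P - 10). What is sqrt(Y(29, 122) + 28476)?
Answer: 7*sqrt(582) ≈ 168.87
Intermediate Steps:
Z(P) = (-10 + P)*(11 + P) (Z(P) = (11 + P)*(-10 + P) = (-10 + P)*(11 + P))
Y(J, t) = -80 + t (Y(J, t) = t + (-110 - 6 + (-6)**2) = t + (-110 - 6 + 36) = t - 80 = -80 + t)
sqrt(Y(29, 122) + 28476) = sqrt((-80 + 122) + 28476) = sqrt(42 + 28476) = sqrt(28518) = 7*sqrt(582)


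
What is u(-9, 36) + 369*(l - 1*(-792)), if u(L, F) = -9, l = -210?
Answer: 214749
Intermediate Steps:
u(-9, 36) + 369*(l - 1*(-792)) = -9 + 369*(-210 - 1*(-792)) = -9 + 369*(-210 + 792) = -9 + 369*582 = -9 + 214758 = 214749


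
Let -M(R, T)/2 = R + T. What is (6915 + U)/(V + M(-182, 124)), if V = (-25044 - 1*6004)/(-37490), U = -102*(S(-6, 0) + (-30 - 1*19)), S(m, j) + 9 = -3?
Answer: 246253065/2189944 ≈ 112.45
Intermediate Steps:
M(R, T) = -2*R - 2*T (M(R, T) = -2*(R + T) = -2*R - 2*T)
S(m, j) = -12 (S(m, j) = -9 - 3 = -12)
U = 6222 (U = -102*(-12 + (-30 - 1*19)) = -102*(-12 + (-30 - 19)) = -102*(-12 - 49) = -102*(-61) = 6222)
V = 15524/18745 (V = (-25044 - 6004)*(-1/37490) = -31048*(-1/37490) = 15524/18745 ≈ 0.82817)
(6915 + U)/(V + M(-182, 124)) = (6915 + 6222)/(15524/18745 + (-2*(-182) - 2*124)) = 13137/(15524/18745 + (364 - 248)) = 13137/(15524/18745 + 116) = 13137/(2189944/18745) = 13137*(18745/2189944) = 246253065/2189944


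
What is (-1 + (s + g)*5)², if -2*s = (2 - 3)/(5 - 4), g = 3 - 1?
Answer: 529/4 ≈ 132.25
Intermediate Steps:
g = 2
s = ½ (s = -(2 - 3)/(2*(5 - 4)) = -(-1)/(2*1) = -(-1)/2 = -½*(-1) = ½ ≈ 0.50000)
(-1 + (s + g)*5)² = (-1 + (½ + 2)*5)² = (-1 + (5/2)*5)² = (-1 + 25/2)² = (23/2)² = 529/4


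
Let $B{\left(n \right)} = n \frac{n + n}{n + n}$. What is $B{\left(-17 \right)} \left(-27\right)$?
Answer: $459$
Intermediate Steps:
$B{\left(n \right)} = n$ ($B{\left(n \right)} = n \frac{2 n}{2 n} = n 2 n \frac{1}{2 n} = n 1 = n$)
$B{\left(-17 \right)} \left(-27\right) = \left(-17\right) \left(-27\right) = 459$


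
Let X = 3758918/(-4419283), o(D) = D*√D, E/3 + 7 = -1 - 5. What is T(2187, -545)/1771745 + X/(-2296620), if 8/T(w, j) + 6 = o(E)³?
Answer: (-1374541491874*I + 513571885363588077*√39)/(1798217301747163770*(2*I + 771147*√39)) ≈ 3.7036e-7 - 3.1253e-13*I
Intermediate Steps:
E = -39 (E = -21 + 3*(-1 - 5) = -21 + 3*(-6) = -21 - 18 = -39)
o(D) = D^(3/2)
T(w, j) = 8/(-6 + 2313441*I*√39) (T(w, j) = 8/(-6 + ((-39)^(3/2))³) = 8/(-6 + (-39*I*√39)³) = 8/(-6 + 2313441*I*√39))
X = -3758918/4419283 (X = 3758918*(-1/4419283) = -3758918/4419283 ≈ -0.85057)
T(2187, -545)/1771745 + X/(-2296620) = (-16/69576120386265 - 2056392*I*√39/23192040128755)/1771745 - 3758918/4419283/(-2296620) = (-16/69576120386265 - 2056392*I*√39/23192040128755)*(1/1771745) - 3758918/4419283*(-1/2296620) = (-16/123271143413763082425 - 2056392*I*√39/41090381137921027475) + 1879459/5074706861730 = 15445537328613770254774693/41704327822341760726846871206350 - 2056392*I*√39/41090381137921027475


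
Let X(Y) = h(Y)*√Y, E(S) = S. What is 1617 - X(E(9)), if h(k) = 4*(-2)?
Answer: 1641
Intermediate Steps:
h(k) = -8
X(Y) = -8*√Y
1617 - X(E(9)) = 1617 - (-8)*√9 = 1617 - (-8)*3 = 1617 - 1*(-24) = 1617 + 24 = 1641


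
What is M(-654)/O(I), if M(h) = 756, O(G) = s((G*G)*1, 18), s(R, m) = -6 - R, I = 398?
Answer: -54/11315 ≈ -0.0047724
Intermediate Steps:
O(G) = -6 - G² (O(G) = -6 - G*G = -6 - G²)
M(-654)/O(I) = 756/(-6 - 1*398²) = 756/(-6 - 1*158404) = 756/(-6 - 158404) = 756/(-158410) = 756*(-1/158410) = -54/11315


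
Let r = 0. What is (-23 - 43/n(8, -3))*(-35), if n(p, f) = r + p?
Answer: 7945/8 ≈ 993.13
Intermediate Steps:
n(p, f) = p (n(p, f) = 0 + p = p)
(-23 - 43/n(8, -3))*(-35) = (-23 - 43/8)*(-35) = -227/8*(-35) = 7945/8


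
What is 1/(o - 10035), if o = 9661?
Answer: -1/374 ≈ -0.0026738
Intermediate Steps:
1/(o - 10035) = 1/(9661 - 10035) = 1/(-374) = -1/374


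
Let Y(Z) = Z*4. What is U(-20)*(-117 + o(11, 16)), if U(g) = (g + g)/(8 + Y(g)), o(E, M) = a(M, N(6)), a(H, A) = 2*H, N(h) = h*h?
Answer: -425/9 ≈ -47.222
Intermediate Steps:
Y(Z) = 4*Z
N(h) = h²
o(E, M) = 2*M
U(g) = 2*g/(8 + 4*g) (U(g) = (g + g)/(8 + 4*g) = (2*g)/(8 + 4*g) = 2*g/(8 + 4*g))
U(-20)*(-117 + o(11, 16)) = ((½)*(-20)/(2 - 20))*(-117 + 2*16) = ((½)*(-20)/(-18))*(-117 + 32) = ((½)*(-20)*(-1/18))*(-85) = (5/9)*(-85) = -425/9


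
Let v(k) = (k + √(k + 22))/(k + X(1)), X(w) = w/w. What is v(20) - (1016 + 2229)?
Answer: -68125/21 + √42/21 ≈ -3243.7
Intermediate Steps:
X(w) = 1
v(k) = (k + √(22 + k))/(1 + k) (v(k) = (k + √(k + 22))/(k + 1) = (k + √(22 + k))/(1 + k))
v(20) - (1016 + 2229) = (20 + √(22 + 20))/(1 + 20) - (1016 + 2229) = (20 + √42)/21 - 1*3245 = (20 + √42)/21 - 3245 = (20/21 + √42/21) - 3245 = -68125/21 + √42/21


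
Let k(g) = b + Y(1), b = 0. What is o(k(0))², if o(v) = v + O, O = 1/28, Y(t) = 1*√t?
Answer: 841/784 ≈ 1.0727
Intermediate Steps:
Y(t) = √t
O = 1/28 ≈ 0.035714
k(g) = 1 (k(g) = 0 + √1 = 0 + 1 = 1)
o(v) = 1/28 + v (o(v) = v + 1/28 = 1/28 + v)
o(k(0))² = (1/28 + 1)² = (29/28)² = 841/784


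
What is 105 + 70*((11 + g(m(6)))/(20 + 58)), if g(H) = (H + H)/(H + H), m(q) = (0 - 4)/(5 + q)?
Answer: 1505/13 ≈ 115.77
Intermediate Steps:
m(q) = -4/(5 + q)
g(H) = 1 (g(H) = (2*H)/((2*H)) = (2*H)*(1/(2*H)) = 1)
105 + 70*((11 + g(m(6)))/(20 + 58)) = 105 + 70*((11 + 1)/(20 + 58)) = 105 + 70*(12/78) = 105 + 70*(12*(1/78)) = 105 + 70*(2/13) = 105 + 140/13 = 1505/13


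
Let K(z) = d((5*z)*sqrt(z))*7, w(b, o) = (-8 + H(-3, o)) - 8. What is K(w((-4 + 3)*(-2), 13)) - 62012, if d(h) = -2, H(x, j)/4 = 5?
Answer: -62026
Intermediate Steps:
H(x, j) = 20 (H(x, j) = 4*5 = 20)
w(b, o) = 4 (w(b, o) = (-8 + 20) - 8 = 12 - 8 = 4)
K(z) = -14 (K(z) = -2*7 = -14)
K(w((-4 + 3)*(-2), 13)) - 62012 = -14 - 62012 = -62026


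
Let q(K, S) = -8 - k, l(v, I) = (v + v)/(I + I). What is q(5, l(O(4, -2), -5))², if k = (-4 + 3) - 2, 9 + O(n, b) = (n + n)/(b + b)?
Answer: 25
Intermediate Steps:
O(n, b) = -9 + n/b (O(n, b) = -9 + (n + n)/(b + b) = -9 + (2*n)/((2*b)) = -9 + (2*n)*(1/(2*b)) = -9 + n/b)
k = -3 (k = -1 - 2 = -3)
l(v, I) = v/I (l(v, I) = (2*v)/((2*I)) = (2*v)*(1/(2*I)) = v/I)
q(K, S) = -5 (q(K, S) = -8 - 1*(-3) = -8 + 3 = -5)
q(5, l(O(4, -2), -5))² = (-5)² = 25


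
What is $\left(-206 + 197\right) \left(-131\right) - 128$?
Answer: $1051$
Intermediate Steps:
$\left(-206 + 197\right) \left(-131\right) - 128 = \left(-9\right) \left(-131\right) - 128 = 1179 - 128 = 1051$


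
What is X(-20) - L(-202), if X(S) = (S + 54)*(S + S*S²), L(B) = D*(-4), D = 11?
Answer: -272636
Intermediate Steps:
L(B) = -44 (L(B) = 11*(-4) = -44)
X(S) = (54 + S)*(S + S³)
X(-20) - L(-202) = -20*(54 - 20 + (-20)³ + 54*(-20)²) - 1*(-44) = -20*(54 - 20 - 8000 + 54*400) + 44 = -20*(54 - 20 - 8000 + 21600) + 44 = -20*13634 + 44 = -272680 + 44 = -272636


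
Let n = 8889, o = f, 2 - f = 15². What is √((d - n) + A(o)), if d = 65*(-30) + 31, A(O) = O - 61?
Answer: 2*I*√2773 ≈ 105.32*I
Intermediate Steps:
f = -223 (f = 2 - 1*15² = 2 - 1*225 = 2 - 225 = -223)
o = -223
A(O) = -61 + O
d = -1919 (d = -1950 + 31 = -1919)
√((d - n) + A(o)) = √((-1919 - 1*8889) + (-61 - 223)) = √((-1919 - 8889) - 284) = √(-10808 - 284) = √(-11092) = 2*I*√2773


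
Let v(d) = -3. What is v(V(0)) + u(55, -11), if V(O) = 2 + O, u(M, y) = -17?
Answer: -20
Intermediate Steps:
v(V(0)) + u(55, -11) = -3 - 17 = -20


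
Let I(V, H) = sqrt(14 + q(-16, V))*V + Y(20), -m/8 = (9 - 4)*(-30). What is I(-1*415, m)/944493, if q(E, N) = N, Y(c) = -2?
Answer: -2/944493 - 415*I*sqrt(401)/944493 ≈ -2.1175e-6 - 0.0087988*I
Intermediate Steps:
m = 1200 (m = -8*(9 - 4)*(-30) = -40*(-30) = -8*(-150) = 1200)
I(V, H) = -2 + V*sqrt(14 + V) (I(V, H) = sqrt(14 + V)*V - 2 = V*sqrt(14 + V) - 2 = -2 + V*sqrt(14 + V))
I(-1*415, m)/944493 = (-2 + (-1*415)*sqrt(14 - 1*415))/944493 = (-2 - 415*sqrt(14 - 415))*(1/944493) = (-2 - 415*I*sqrt(401))*(1/944493) = -2/944493 - 415*I*sqrt(401)/944493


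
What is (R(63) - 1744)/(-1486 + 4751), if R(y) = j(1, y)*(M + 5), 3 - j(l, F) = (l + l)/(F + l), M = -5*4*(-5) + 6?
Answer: -45263/104480 ≈ -0.43322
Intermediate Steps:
M = 106 (M = -20*(-5) + 6 = 100 + 6 = 106)
j(l, F) = 3 - 2*l/(F + l) (j(l, F) = 3 - (l + l)/(F + l) = 3 - 2*l/(F + l))
R(y) = 111*(1 + 3*y)/(1 + y) (R(y) = ((1 + 3*y)/(y + 1))*(106 + 5) = ((1 + 3*y)/(1 + y))*111 = 111*(1 + 3*y)/(1 + y))
(R(63) - 1744)/(-1486 + 4751) = (111*(1 + 3*63)/(1 + 63) - 1744)/(-1486 + 4751) = (111*(1 + 189)/64 - 1744)/3265 = (111*(1/64)*190 - 1744)*(1/3265) = (10545/32 - 1744)*(1/3265) = -45263/32*1/3265 = -45263/104480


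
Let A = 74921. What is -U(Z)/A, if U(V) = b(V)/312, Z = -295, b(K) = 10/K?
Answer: 1/689572884 ≈ 1.4502e-9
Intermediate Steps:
U(V) = 5/(156*V) (U(V) = (10/V)/312 = (10/V)*(1/312) = 5/(156*V))
-U(Z)/A = -(5/156)/(-295)/74921 = -(5/156)*(-1/295)/74921 = -(-1)/(9204*74921) = -1*(-1/689572884) = 1/689572884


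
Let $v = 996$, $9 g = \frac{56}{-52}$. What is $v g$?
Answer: $- \frac{4648}{39} \approx -119.18$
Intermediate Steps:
$g = - \frac{14}{117}$ ($g = \frac{56 \frac{1}{-52}}{9} = \frac{56 \left(- \frac{1}{52}\right)}{9} = \frac{1}{9} \left(- \frac{14}{13}\right) = - \frac{14}{117} \approx -0.11966$)
$v g = 996 \left(- \frac{14}{117}\right) = - \frac{4648}{39}$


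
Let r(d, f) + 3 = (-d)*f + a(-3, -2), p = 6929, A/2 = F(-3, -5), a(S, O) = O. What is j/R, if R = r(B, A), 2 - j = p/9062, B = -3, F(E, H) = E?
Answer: -11195/208426 ≈ -0.053712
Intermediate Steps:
A = -6 (A = 2*(-3) = -6)
j = 11195/9062 (j = 2 - 6929/9062 = 11195/9062 ≈ 1.2354)
r(d, f) = -5 - d*f (r(d, f) = -3 + ((-d)*f - 2) = -3 + (-d*f - 2) = -3 + (-2 - d*f) = -5 - d*f)
R = -23 (R = -5 - 1*(-3)*(-6) = -5 - 18 = -23)
j/R = (11195/9062)/(-23) = -1/23*11195/9062 = -11195/208426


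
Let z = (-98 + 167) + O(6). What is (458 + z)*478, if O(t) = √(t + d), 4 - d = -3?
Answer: 251906 + 478*√13 ≈ 2.5363e+5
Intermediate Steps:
d = 7 (d = 4 - 1*(-3) = 4 + 3 = 7)
O(t) = √(7 + t) (O(t) = √(t + 7) = √(7 + t))
z = 69 + √13 (z = (-98 + 167) + √(7 + 6) = 69 + √13 ≈ 72.606)
(458 + z)*478 = (458 + (69 + √13))*478 = (527 + √13)*478 = 251906 + 478*√13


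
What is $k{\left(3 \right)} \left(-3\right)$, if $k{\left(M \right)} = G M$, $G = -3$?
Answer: $27$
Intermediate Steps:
$k{\left(M \right)} = - 3 M$
$k{\left(3 \right)} \left(-3\right) = \left(-3\right) 3 \left(-3\right) = \left(-9\right) \left(-3\right) = 27$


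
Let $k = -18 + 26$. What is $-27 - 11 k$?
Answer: $-115$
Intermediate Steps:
$k = 8$
$-27 - 11 k = -27 - 88 = -115$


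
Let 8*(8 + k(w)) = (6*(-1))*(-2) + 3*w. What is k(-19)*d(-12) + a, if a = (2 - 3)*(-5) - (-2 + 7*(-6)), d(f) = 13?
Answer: -1025/8 ≈ -128.13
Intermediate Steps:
k(w) = -13/2 + 3*w/8 (k(w) = -8 + ((6*(-1))*(-2) + 3*w)/8 = -8 + (-6*(-2) + 3*w)/8 = -8 + (12 + 3*w)/8 = -8 + (3/2 + 3*w/8) = -13/2 + 3*w/8)
a = 49 (a = -1*(-5) - (-2 - 42) = 5 - 1*(-44) = 5 + 44 = 49)
k(-19)*d(-12) + a = (-13/2 + (3/8)*(-19))*13 + 49 = (-13/2 - 57/8)*13 + 49 = -109/8*13 + 49 = -1417/8 + 49 = -1025/8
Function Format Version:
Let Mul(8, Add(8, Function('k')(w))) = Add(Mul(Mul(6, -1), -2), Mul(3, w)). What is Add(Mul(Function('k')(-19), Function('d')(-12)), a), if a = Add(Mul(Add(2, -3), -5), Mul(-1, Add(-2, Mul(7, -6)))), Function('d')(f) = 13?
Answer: Rational(-1025, 8) ≈ -128.13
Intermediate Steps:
Function('k')(w) = Add(Rational(-13, 2), Mul(Rational(3, 8), w)) (Function('k')(w) = Add(-8, Mul(Rational(1, 8), Add(Mul(Mul(6, -1), -2), Mul(3, w)))) = Add(-8, Mul(Rational(1, 8), Add(Mul(-6, -2), Mul(3, w)))) = Add(-8, Mul(Rational(1, 8), Add(12, Mul(3, w)))) = Add(-8, Add(Rational(3, 2), Mul(Rational(3, 8), w))) = Add(Rational(-13, 2), Mul(Rational(3, 8), w)))
a = 49 (a = Add(Mul(-1, -5), Mul(-1, Add(-2, -42))) = Add(5, Mul(-1, -44)) = Add(5, 44) = 49)
Add(Mul(Function('k')(-19), Function('d')(-12)), a) = Add(Mul(Add(Rational(-13, 2), Mul(Rational(3, 8), -19)), 13), 49) = Add(Mul(Add(Rational(-13, 2), Rational(-57, 8)), 13), 49) = Add(Mul(Rational(-109, 8), 13), 49) = Add(Rational(-1417, 8), 49) = Rational(-1025, 8)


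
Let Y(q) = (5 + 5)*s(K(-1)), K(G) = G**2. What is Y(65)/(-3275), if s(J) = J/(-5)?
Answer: 2/3275 ≈ 0.00061069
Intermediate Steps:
s(J) = -J/5 (s(J) = J*(-1/5) = -J/5)
Y(q) = -2 (Y(q) = (5 + 5)*(-1/5*(-1)**2) = 10*(-1/5*1) = 10*(-1/5) = -2)
Y(65)/(-3275) = -2/(-3275) = -2*(-1/3275) = 2/3275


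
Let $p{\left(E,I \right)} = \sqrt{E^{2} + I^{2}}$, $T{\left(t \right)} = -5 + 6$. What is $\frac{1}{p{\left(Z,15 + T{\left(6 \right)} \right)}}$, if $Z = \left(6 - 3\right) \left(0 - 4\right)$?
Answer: $\frac{1}{20} \approx 0.05$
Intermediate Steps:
$T{\left(t \right)} = 1$
$Z = -12$ ($Z = 3 \left(-4\right) = -12$)
$\frac{1}{p{\left(Z,15 + T{\left(6 \right)} \right)}} = \frac{1}{\sqrt{\left(-12\right)^{2} + \left(15 + 1\right)^{2}}} = \frac{1}{\sqrt{144 + 16^{2}}} = \frac{1}{\sqrt{144 + 256}} = \frac{1}{\sqrt{400}} = \frac{1}{20}$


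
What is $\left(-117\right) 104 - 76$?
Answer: $-12244$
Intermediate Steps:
$\left(-117\right) 104 - 76 = -12168 - 76 = -12244$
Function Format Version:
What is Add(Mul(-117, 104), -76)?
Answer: -12244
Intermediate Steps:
Add(Mul(-117, 104), -76) = Add(-12168, -76) = -12244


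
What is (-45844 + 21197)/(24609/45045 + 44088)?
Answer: -28467285/50922271 ≈ -0.55903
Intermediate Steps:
(-45844 + 21197)/(24609/45045 + 44088) = -24647/(24609*(1/45045) + 44088) = -24647/(631/1155 + 44088) = -24647/50922271/1155 = -24647*1155/50922271 = -28467285/50922271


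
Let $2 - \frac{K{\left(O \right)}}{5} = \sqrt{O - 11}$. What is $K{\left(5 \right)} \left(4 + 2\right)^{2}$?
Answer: $360 - 180 i \sqrt{6} \approx 360.0 - 440.91 i$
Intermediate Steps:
$K{\left(O \right)} = 10 - 5 \sqrt{-11 + O}$ ($K{\left(O \right)} = 10 - 5 \sqrt{O - 11} = 10 - 5 \sqrt{-11 + O}$)
$K{\left(5 \right)} \left(4 + 2\right)^{2} = \left(10 - 5 \sqrt{-11 + 5}\right) \left(4 + 2\right)^{2} = \left(10 - 5 \sqrt{-6}\right) 6^{2} = \left(10 - 5 i \sqrt{6}\right) 36 = 360 - 180 i \sqrt{6}$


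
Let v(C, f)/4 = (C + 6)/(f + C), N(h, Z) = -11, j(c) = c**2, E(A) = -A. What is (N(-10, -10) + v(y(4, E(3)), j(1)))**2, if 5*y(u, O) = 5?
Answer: 9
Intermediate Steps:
y(u, O) = 1 (y(u, O) = (1/5)*5 = 1)
v(C, f) = 4*(6 + C)/(C + f) (v(C, f) = 4*((C + 6)/(f + C)) = 4*((6 + C)/(C + f)) = 4*(6 + C)/(C + f))
(N(-10, -10) + v(y(4, E(3)), j(1)))**2 = (-11 + 4*(6 + 1)/(1 + 1**2))**2 = (-11 + 4*7/(1 + 1))**2 = (-11 + 4*7/2)**2 = (-11 + 4*(1/2)*7)**2 = (-11 + 14)**2 = 3**2 = 9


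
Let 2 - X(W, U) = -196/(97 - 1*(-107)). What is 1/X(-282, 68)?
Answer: 51/151 ≈ 0.33775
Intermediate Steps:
X(W, U) = 151/51 (X(W, U) = 2 - (-196)/(97 - 1*(-107)) = 2 - (-196)/(97 + 107) = 2 - (-196)/204 = 2 - 1*(-49/51) = 2 + 49/51 = 151/51)
1/X(-282, 68) = 1/(151/51) = 51/151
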